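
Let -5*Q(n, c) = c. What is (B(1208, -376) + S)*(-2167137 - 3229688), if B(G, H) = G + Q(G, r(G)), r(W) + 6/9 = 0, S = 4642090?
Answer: -75177202345280/3 ≈ -2.5059e+13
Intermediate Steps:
r(W) = -2/3 (r(W) = -2/3 + 0 = -2/3)
Q(n, c) = -c/5
B(G, H) = 2/15 + G (B(G, H) = G - 1/5*(-2/3) = G + 2/15 = 2/15 + G)
(B(1208, -376) + S)*(-2167137 - 3229688) = ((2/15 + 1208) + 4642090)*(-2167137 - 3229688) = (18122/15 + 4642090)*(-5396825) = (69649472/15)*(-5396825) = -75177202345280/3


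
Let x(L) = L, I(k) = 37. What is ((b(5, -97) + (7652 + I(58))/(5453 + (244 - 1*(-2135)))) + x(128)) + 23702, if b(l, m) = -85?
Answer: 16907139/712 ≈ 23746.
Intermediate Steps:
((b(5, -97) + (7652 + I(58))/(5453 + (244 - 1*(-2135)))) + x(128)) + 23702 = ((-85 + (7652 + 37)/(5453 + (244 - 1*(-2135)))) + 128) + 23702 = ((-85 + 7689/(5453 + (244 + 2135))) + 128) + 23702 = ((-85 + 7689/(5453 + 2379)) + 128) + 23702 = ((-85 + 7689/7832) + 128) + 23702 = ((-85 + 7689*(1/7832)) + 128) + 23702 = ((-85 + 699/712) + 128) + 23702 = (-59821/712 + 128) + 23702 = 31315/712 + 23702 = 16907139/712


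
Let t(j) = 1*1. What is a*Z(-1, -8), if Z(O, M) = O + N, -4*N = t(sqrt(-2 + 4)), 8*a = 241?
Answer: -1205/32 ≈ -37.656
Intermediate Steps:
a = 241/8 (a = (1/8)*241 = 241/8 ≈ 30.125)
t(j) = 1
N = -1/4 (N = -1/4*1 = -1/4 ≈ -0.25000)
Z(O, M) = -1/4 + O (Z(O, M) = O - 1/4 = -1/4 + O)
a*Z(-1, -8) = 241*(-1/4 - 1)/8 = (241/8)*(-5/4) = -1205/32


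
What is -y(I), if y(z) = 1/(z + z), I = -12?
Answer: 1/24 ≈ 0.041667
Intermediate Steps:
y(z) = 1/(2*z)
-y(I) = -1/(2*(-12)) = -(-1)/(2*12) = -1*(-1/24) = 1/24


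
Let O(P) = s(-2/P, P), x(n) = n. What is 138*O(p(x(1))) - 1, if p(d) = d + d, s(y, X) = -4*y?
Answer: 551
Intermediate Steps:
p(d) = 2*d
O(P) = 8/P (O(P) = -(-8)/P = 8/P)
138*O(p(x(1))) - 1 = 138*(8/((2*1))) - 1 = 138*(8/2) - 1 = 138*(8*(½)) - 1 = 138*4 - 1 = 552 - 1 = 551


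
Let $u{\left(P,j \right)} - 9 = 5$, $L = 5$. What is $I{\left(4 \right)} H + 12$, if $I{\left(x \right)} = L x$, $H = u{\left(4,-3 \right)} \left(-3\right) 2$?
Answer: $-1668$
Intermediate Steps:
$u{\left(P,j \right)} = 14$ ($u{\left(P,j \right)} = 9 + 5 = 14$)
$H = -84$ ($H = 14 \left(-3\right) 2 = \left(-42\right) 2 = -84$)
$I{\left(x \right)} = 5 x$
$I{\left(4 \right)} H + 12 = 5 \cdot 4 \left(-84\right) + 12 = 20 \left(-84\right) + 12 = -1680 + 12 = -1668$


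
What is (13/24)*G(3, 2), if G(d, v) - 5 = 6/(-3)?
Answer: 13/8 ≈ 1.6250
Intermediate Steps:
G(d, v) = 3 (G(d, v) = 5 + 6/(-3) = 5 + 6*(-1/3) = 5 - 2 = 3)
(13/24)*G(3, 2) = (13/24)*3 = 13/8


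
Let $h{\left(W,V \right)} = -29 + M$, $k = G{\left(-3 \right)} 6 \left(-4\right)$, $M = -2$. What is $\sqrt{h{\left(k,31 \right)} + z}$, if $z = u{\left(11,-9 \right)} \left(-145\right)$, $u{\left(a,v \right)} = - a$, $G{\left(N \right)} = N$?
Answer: $2 \sqrt{391} \approx 39.547$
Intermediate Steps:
$k = 72$ ($k = \left(-3\right) 6 \left(-4\right) = \left(-18\right) \left(-4\right) = 72$)
$h{\left(W,V \right)} = -31$ ($h{\left(W,V \right)} = -29 - 2 = -31$)
$z = 1595$ ($z = \left(-1\right) 11 \left(-145\right) = \left(-11\right) \left(-145\right) = 1595$)
$\sqrt{h{\left(k,31 \right)} + z} = \sqrt{-31 + 1595} = \sqrt{1564} = 2 \sqrt{391}$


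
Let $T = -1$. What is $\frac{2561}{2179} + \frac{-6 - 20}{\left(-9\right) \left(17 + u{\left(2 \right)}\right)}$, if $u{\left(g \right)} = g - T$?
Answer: $\frac{258817}{196110} \approx 1.3198$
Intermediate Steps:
$u{\left(g \right)} = 1 + g$ ($u{\left(g \right)} = g - -1 = g + 1 = 1 + g$)
$\frac{2561}{2179} + \frac{-6 - 20}{\left(-9\right) \left(17 + u{\left(2 \right)}\right)} = \frac{2561}{2179} + \frac{-6 - 20}{\left(-9\right) \left(17 + \left(1 + 2\right)\right)} = 2561 \cdot \frac{1}{2179} + \frac{-6 - 20}{\left(-9\right) \left(17 + 3\right)} = \frac{2561}{2179} - \frac{26}{\left(-9\right) 20} = \frac{2561}{2179} - \frac{26}{-180} = \frac{2561}{2179} - - \frac{13}{90} = \frac{2561}{2179} + \frac{13}{90} = \frac{258817}{196110}$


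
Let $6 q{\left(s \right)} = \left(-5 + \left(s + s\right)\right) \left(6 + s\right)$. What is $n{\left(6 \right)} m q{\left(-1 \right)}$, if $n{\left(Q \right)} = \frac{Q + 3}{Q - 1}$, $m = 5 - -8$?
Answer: $- \frac{273}{2} \approx -136.5$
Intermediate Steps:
$m = 13$ ($m = 5 + 8 = 13$)
$q{\left(s \right)} = \frac{\left(-5 + 2 s\right) \left(6 + s\right)}{6}$ ($q{\left(s \right)} = \frac{\left(-5 + \left(s + s\right)\right) \left(6 + s\right)}{6} = \frac{\left(-5 + 2 s\right) \left(6 + s\right)}{6}$)
$n{\left(Q \right)} = \frac{3 + Q}{-1 + Q}$
$n{\left(6 \right)} m q{\left(-1 \right)} = \frac{3 + 6}{-1 + 6} \cdot 13 \left(-5 + \frac{\left(-1\right)^{2}}{3} + \frac{7}{6} \left(-1\right)\right) = \frac{1}{5} \cdot 9 \cdot 13 \left(-5 + \frac{1}{3} \cdot 1 - \frac{7}{6}\right) = \frac{1}{5} \cdot 9 \cdot 13 \left(-5 + \frac{1}{3} - \frac{7}{6}\right) = \frac{9}{5} \cdot 13 \left(- \frac{35}{6}\right) = \frac{117}{5} \left(- \frac{35}{6}\right) = - \frac{273}{2}$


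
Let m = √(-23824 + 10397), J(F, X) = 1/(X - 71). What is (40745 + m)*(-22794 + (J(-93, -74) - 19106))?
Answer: -1707215781 - 6075501*I*√13427/145 ≈ -1.7072e+9 - 4.8552e+6*I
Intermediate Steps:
J(F, X) = 1/(-71 + X)
m = I*√13427 (m = √(-13427) = I*√13427 ≈ 115.87*I)
(40745 + m)*(-22794 + (J(-93, -74) - 19106)) = (40745 + I*√13427)*(-22794 + (1/(-71 - 74) - 19106)) = (40745 + I*√13427)*(-22794 + (1/(-145) - 19106)) = (40745 + I*√13427)*(-22794 + (-1/145 - 19106)) = (40745 + I*√13427)*(-22794 - 2770371/145) = (40745 + I*√13427)*(-6075501/145) = -1707215781 - 6075501*I*√13427/145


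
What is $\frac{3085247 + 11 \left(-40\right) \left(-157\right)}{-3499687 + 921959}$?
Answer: $- \frac{3154327}{2577728} \approx -1.2237$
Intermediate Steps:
$\frac{3085247 + 11 \left(-40\right) \left(-157\right)}{-3499687 + 921959} = \frac{3085247 - -69080}{-2577728} = \left(3085247 + 69080\right) \left(- \frac{1}{2577728}\right) = 3154327 \left(- \frac{1}{2577728}\right) = - \frac{3154327}{2577728}$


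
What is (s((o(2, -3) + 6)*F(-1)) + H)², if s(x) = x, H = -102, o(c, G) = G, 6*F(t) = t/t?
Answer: 41209/4 ≈ 10302.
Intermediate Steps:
F(t) = ⅙ (F(t) = (t/t)/6 = (⅙)*1 = ⅙)
(s((o(2, -3) + 6)*F(-1)) + H)² = ((-3 + 6)*(⅙) - 102)² = (3*(⅙) - 102)² = (½ - 102)² = (-203/2)² = 41209/4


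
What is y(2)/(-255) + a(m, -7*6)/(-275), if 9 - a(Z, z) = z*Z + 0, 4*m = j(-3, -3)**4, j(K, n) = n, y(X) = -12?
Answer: -28783/9350 ≈ -3.0784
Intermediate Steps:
m = 81/4 (m = (1/4)*(-3)**4 = (1/4)*81 = 81/4 ≈ 20.250)
a(Z, z) = 9 - Z*z (a(Z, z) = 9 - (z*Z + 0) = 9 - (Z*z + 0) = 9 - Z*z)
y(2)/(-255) + a(m, -7*6)/(-275) = -12/(-255) + (9 - 1*81/4*(-7*6))/(-275) = -12*(-1/255) + (9 - 1*81/4*(-42))*(-1/275) = 4/85 + (9 + 1701/2)*(-1/275) = 4/85 + (1719/2)*(-1/275) = 4/85 - 1719/550 = -28783/9350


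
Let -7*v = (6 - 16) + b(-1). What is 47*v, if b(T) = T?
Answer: 517/7 ≈ 73.857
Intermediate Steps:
v = 11/7 (v = -((6 - 16) - 1)/7 = -(-10 - 1)/7 = -⅐*(-11) = 11/7 ≈ 1.5714)
47*v = 47*(11/7) = 517/7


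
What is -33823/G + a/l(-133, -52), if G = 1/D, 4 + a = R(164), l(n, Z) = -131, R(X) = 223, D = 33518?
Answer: -148511990353/131 ≈ -1.1337e+9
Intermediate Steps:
a = 219 (a = -4 + 223 = 219)
G = 1/33518 ≈ 2.9835e-5
-33823/G + a/l(-133, -52) = -33823/1/33518 + 219/(-131) = -33823*33518 + 219*(-1/131) = -1133679314 - 219/131 = -148511990353/131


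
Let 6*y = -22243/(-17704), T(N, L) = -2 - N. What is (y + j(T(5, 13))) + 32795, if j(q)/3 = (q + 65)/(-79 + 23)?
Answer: 24383157889/743568 ≈ 32792.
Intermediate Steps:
j(q) = -195/56 - 3*q/56 (j(q) = 3*((q + 65)/(-79 + 23)) = 3*((65 + q)/(-56)) = 3*((65 + q)*(-1/56)) = 3*(-65/56 - q/56) = -195/56 - 3*q/56)
y = 22243/106224 (y = (-22243/(-17704))/6 = (-22243*(-1/17704))/6 = (⅙)*(22243/17704) = 22243/106224 ≈ 0.20940)
(y + j(T(5, 13))) + 32795 = (22243/106224 + (-195/56 - 3*(-2 - 1*5)/56)) + 32795 = (22243/106224 + (-195/56 - 3*(-2 - 5)/56)) + 32795 = (22243/106224 + (-195/56 - 3/56*(-7))) + 32795 = (22243/106224 + (-195/56 + 3/8)) + 32795 = (22243/106224 - 87/28) + 32795 = -2154671/743568 + 32795 = 24383157889/743568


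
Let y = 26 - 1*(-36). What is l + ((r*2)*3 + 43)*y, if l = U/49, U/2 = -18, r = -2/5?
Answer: 616534/245 ≈ 2516.5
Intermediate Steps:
r = -⅖ (r = -2*⅕ = -⅖ ≈ -0.40000)
U = -36 (U = 2*(-18) = -36)
y = 62 (y = 26 + 36 = 62)
l = -36/49 ≈ -0.73469
l + ((r*2)*3 + 43)*y = -36/49 + (-⅖*2*3 + 43)*62 = -36/49 + (-⅘*3 + 43)*62 = -36/49 + (-12/5 + 43)*62 = -36/49 + (203/5)*62 = -36/49 + 12586/5 = 616534/245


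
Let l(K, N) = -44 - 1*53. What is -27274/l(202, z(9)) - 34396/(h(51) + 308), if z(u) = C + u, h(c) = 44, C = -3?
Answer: 1566009/8536 ≈ 183.46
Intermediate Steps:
z(u) = -3 + u
l(K, N) = -97 (l(K, N) = -44 - 53 = -97)
-27274/l(202, z(9)) - 34396/(h(51) + 308) = -27274/(-97) - 34396/(44 + 308) = -27274*(-1/97) - 34396/352 = 27274/97 - 34396*1/352 = 27274/97 - 8599/88 = 1566009/8536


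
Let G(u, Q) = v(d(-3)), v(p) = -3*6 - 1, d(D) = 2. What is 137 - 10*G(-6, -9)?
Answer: 327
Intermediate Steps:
v(p) = -19 (v(p) = -18 - 1 = -19)
G(u, Q) = -19
137 - 10*G(-6, -9) = 137 - 10*(-19) = 137 + 190 = 327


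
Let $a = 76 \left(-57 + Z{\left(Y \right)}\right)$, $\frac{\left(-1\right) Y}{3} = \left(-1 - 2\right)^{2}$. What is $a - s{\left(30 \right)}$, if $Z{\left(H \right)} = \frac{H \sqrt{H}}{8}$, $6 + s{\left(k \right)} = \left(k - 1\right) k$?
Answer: $-5196 - \frac{1539 i \sqrt{3}}{2} \approx -5196.0 - 1332.8 i$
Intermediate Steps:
$Y = -27$ ($Y = - 3 \left(-1 - 2\right)^{2} = - 3 \left(-3\right)^{2} = \left(-3\right) 9 = -27$)
$s{\left(k \right)} = -6 + k \left(-1 + k\right)$ ($s{\left(k \right)} = -6 + \left(k - 1\right) k = -6 + \left(-1 + k\right) k = -6 + k \left(-1 + k\right)$)
$Z{\left(H \right)} = \frac{H^{\frac{3}{2}}}{8}$ ($Z{\left(H \right)} = H^{\frac{3}{2}} \cdot \frac{1}{8} = \frac{H^{\frac{3}{2}}}{8}$)
$a = -4332 - \frac{1539 i \sqrt{3}}{2}$ ($a = 76 \left(-57 + \frac{\left(-27\right)^{\frac{3}{2}}}{8}\right) = 76 \left(-57 + \frac{\left(-81\right) i \sqrt{3}}{8}\right) = 76 \left(-57 - \frac{81 i \sqrt{3}}{8}\right) = -4332 - \frac{1539 i \sqrt{3}}{2} \approx -4332.0 - 1332.8 i$)
$a - s{\left(30 \right)} = \left(-4332 - \frac{1539 i \sqrt{3}}{2}\right) - \left(-6 + 30^{2} - 30\right) = \left(-4332 - \frac{1539 i \sqrt{3}}{2}\right) - \left(-6 + 900 - 30\right) = \left(-4332 - \frac{1539 i \sqrt{3}}{2}\right) - 864 = -5196 - \frac{1539 i \sqrt{3}}{2}$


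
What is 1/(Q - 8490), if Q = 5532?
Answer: -1/2958 ≈ -0.00033807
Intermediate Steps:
1/(Q - 8490) = 1/(5532 - 8490) = 1/(-2958) = -1/2958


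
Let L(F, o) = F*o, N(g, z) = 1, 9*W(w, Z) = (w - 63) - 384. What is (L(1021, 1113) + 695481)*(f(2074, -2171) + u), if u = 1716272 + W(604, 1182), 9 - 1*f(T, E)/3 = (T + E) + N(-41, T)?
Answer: 9433706153920/3 ≈ 3.1446e+12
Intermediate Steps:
W(w, Z) = -149/3 + w/9 (W(w, Z) = ((w - 63) - 384)/9 = ((-63 + w) - 384)/9 = (-447 + w)/9 = -149/3 + w/9)
f(T, E) = 24 - 3*E - 3*T (f(T, E) = 27 - 3*((T + E) + 1) = 27 - 3*((E + T) + 1) = 27 - 3*(1 + E + T) = 27 + (-3 - 3*E - 3*T) = 24 - 3*E - 3*T)
u = 15446605/9 (u = 1716272 + (-149/3 + (1/9)*604) = 1716272 + (-149/3 + 604/9) = 1716272 + 157/9 = 15446605/9 ≈ 1.7163e+6)
(L(1021, 1113) + 695481)*(f(2074, -2171) + u) = (1021*1113 + 695481)*((24 - 3*(-2171) - 3*2074) + 15446605/9) = (1136373 + 695481)*((24 + 6513 - 6222) + 15446605/9) = 1831854*(315 + 15446605/9) = 1831854*(15449440/9) = 9433706153920/3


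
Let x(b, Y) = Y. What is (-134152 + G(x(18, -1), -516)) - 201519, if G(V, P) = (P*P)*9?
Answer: 2060633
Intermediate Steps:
G(V, P) = 9*P² (G(V, P) = P²*9 = 9*P²)
(-134152 + G(x(18, -1), -516)) - 201519 = (-134152 + 9*(-516)²) - 201519 = (-134152 + 9*266256) - 201519 = (-134152 + 2396304) - 201519 = 2262152 - 201519 = 2060633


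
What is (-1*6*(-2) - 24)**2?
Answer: 144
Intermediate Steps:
(-1*6*(-2) - 24)**2 = (-6*(-2) - 24)**2 = (12 - 24)**2 = (-12)**2 = 144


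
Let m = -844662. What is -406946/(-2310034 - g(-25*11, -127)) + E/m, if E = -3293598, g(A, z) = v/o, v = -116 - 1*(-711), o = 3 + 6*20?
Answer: 23288208271301/5714234500247 ≈ 4.0755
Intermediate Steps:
o = 123 (o = 3 + 120 = 123)
v = 595 (v = -116 + 711 = 595)
g(A, z) = 595/123
-406946/(-2310034 - g(-25*11, -127)) + E/m = -406946/(-2310034 - 1*595/123) - 3293598/(-844662) = -406946/(-2310034 - 595/123) - 3293598*(-1/844662) = -406946/(-284134777/123) + 78419/20111 = -406946*(-123/284134777) + 78419/20111 = 50054358/284134777 + 78419/20111 = 23288208271301/5714234500247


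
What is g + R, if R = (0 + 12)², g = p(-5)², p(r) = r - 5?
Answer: 244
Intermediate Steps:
p(r) = -5 + r
g = 100 (g = (-5 - 5)² = (-10)² = 100)
R = 144 (R = 12² = 144)
g + R = 100 + 144 = 244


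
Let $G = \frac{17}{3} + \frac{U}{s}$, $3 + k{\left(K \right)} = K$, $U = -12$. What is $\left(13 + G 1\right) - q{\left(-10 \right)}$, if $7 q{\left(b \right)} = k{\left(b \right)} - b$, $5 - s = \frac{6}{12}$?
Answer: $\frac{115}{7} \approx 16.429$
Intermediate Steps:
$s = \frac{9}{2}$ ($s = 5 - \frac{6}{12} = 5 - 6 \cdot \frac{1}{12} = 5 - \frac{1}{2} = \frac{9}{2} \approx 4.5$)
$k{\left(K \right)} = -3 + K$
$G = 3$ ($G = \frac{17}{3} - \frac{12}{\frac{9}{2}} = 17 \cdot \frac{1}{3} - \frac{8}{3} = \frac{17}{3} - \frac{8}{3} = 3$)
$q{\left(b \right)} = - \frac{3}{7}$ ($q{\left(b \right)} = \frac{\left(-3 + b\right) - b}{7} = \frac{1}{7} \left(-3\right) = - \frac{3}{7}$)
$\left(13 + G 1\right) - q{\left(-10 \right)} = \left(13 + 3 \cdot 1\right) - - \frac{3}{7} = \left(13 + 3\right) + \frac{3}{7} = 16 + \frac{3}{7} = \frac{115}{7}$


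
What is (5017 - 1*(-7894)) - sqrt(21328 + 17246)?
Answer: 12911 - 3*sqrt(4286) ≈ 12715.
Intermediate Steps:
(5017 - 1*(-7894)) - sqrt(21328 + 17246) = (5017 + 7894) - sqrt(38574) = 12911 - 3*sqrt(4286)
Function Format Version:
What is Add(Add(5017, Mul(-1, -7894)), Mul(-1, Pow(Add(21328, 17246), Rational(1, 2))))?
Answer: Add(12911, Mul(-3, Pow(4286, Rational(1, 2)))) ≈ 12715.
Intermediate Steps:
Add(Add(5017, Mul(-1, -7894)), Mul(-1, Pow(Add(21328, 17246), Rational(1, 2)))) = Add(Add(5017, 7894), Mul(-1, Pow(38574, Rational(1, 2)))) = Add(12911, Mul(-1, Mul(3, Pow(4286, Rational(1, 2))))) = Add(12911, Mul(-3, Pow(4286, Rational(1, 2))))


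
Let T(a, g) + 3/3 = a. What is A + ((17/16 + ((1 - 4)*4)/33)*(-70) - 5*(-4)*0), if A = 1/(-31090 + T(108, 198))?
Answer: -133381903/2726504 ≈ -48.920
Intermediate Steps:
T(a, g) = -1 + a
A = -1/30983 (A = 1/(-31090 + (-1 + 108)) = 1/(-31090 + 107) = 1/(-30983) = -1/30983 ≈ -3.2276e-5)
A + ((17/16 + ((1 - 4)*4)/33)*(-70) - 5*(-4)*0) = -1/30983 + ((17/16 + ((1 - 4)*4)/33)*(-70) - 5*(-4)*0) = -1/30983 + ((17*(1/16) - 3*4*(1/33))*(-70) + 20*0) = -1/30983 + ((17/16 - 12*1/33)*(-70) + 0) = -1/30983 + ((17/16 - 4/11)*(-70) + 0) = -1/30983 + ((123/176)*(-70) + 0) = -1/30983 + (-4305/88 + 0) = -1/30983 - 4305/88 = -133381903/2726504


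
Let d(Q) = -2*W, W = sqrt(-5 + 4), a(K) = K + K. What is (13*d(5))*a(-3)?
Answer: 156*I ≈ 156.0*I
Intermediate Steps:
a(K) = 2*K
W = I (W = sqrt(-1) = I ≈ 1.0*I)
d(Q) = -2*I
(13*d(5))*a(-3) = (13*(-2*I))*(2*(-3)) = -26*I*(-6) = 156*I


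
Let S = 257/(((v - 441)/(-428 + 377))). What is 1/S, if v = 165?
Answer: 92/4369 ≈ 0.021057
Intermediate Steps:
S = 4369/92 (S = 257/(((165 - 441)/(-428 + 377))) = 257/((-276/(-51))) = 257/((-276*(-1/51))) = 257/(92/17) = 257*(17/92) = 4369/92 ≈ 47.489)
1/S = 1/(4369/92) = 92/4369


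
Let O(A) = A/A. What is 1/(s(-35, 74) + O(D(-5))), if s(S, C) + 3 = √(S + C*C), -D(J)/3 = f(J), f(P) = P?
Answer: 2/5437 + √5441/5437 ≈ 0.013935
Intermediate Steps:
D(J) = -3*J
O(A) = 1
s(S, C) = -3 + √(S + C²) (s(S, C) = -3 + √(S + C*C) = -3 + √(S + C²))
1/(s(-35, 74) + O(D(-5))) = 1/((-3 + √(-35 + 74²)) + 1) = 1/((-3 + √(-35 + 5476)) + 1) = 1/((-3 + √5441) + 1) = 1/(-2 + √5441)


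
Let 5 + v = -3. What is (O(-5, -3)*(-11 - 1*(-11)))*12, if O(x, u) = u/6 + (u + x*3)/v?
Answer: 0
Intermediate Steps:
v = -8 (v = -5 - 3 = -8)
O(x, u) = -3*x/8 + u/24 (O(x, u) = u/6 + (u + x*3)/(-8) = u*(1/6) + (u + 3*x)*(-1/8) = u/6 + (-3*x/8 - u/8) = -3*x/8 + u/24)
(O(-5, -3)*(-11 - 1*(-11)))*12 = ((-3/8*(-5) + (1/24)*(-3))*(-11 - 1*(-11)))*12 = ((15/8 - 1/8)*(-11 + 11))*12 = ((7/4)*0)*12 = 0*12 = 0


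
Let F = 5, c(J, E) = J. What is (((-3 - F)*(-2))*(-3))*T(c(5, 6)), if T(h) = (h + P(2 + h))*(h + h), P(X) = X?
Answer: -5760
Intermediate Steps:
T(h) = 2*h*(2 + 2*h) (T(h) = (h + (2 + h))*(h + h) = (2 + 2*h)*(2*h) = 2*h*(2 + 2*h))
(((-3 - F)*(-2))*(-3))*T(c(5, 6)) = (((-3 - 1*5)*(-2))*(-3))*(4*5*(1 + 5)) = (((-3 - 5)*(-2))*(-3))*(4*5*6) = (-8*(-2)*(-3))*120 = (16*(-3))*120 = -48*120 = -5760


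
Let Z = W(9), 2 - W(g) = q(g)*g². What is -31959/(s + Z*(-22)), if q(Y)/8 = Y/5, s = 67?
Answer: -3015/2423 ≈ -1.2443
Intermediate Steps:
q(Y) = 8*Y/5 (q(Y) = 8*(Y/5) = 8*Y/5)
W(g) = 2 - 8*g³/5 (W(g) = 2 - 8*g/5*g² = 2 - 8*g³/5)
Z = -5822/5 (Z = 2 - 8/5*9³ = 2 - 8/5*729 = 2 - 5832/5 = -5822/5 ≈ -1164.4)
-31959/(s + Z*(-22)) = -31959/(67 - 5822/5*(-22)) = -31959/(67 + 128084/5) = -31959/128419/5 = -31959*5/128419 = -3015/2423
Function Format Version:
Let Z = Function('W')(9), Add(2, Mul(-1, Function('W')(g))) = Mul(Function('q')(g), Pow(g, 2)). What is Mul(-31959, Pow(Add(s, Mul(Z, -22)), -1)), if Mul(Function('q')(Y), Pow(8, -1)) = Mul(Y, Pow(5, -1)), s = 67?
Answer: Rational(-3015, 2423) ≈ -1.2443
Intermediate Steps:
Function('q')(Y) = Mul(Rational(8, 5), Y) (Function('q')(Y) = Mul(8, Mul(Y, Pow(5, -1))) = Mul(8, Mul(Y, Rational(1, 5))) = Mul(8, Mul(Rational(1, 5), Y)) = Mul(Rational(8, 5), Y))
Function('W')(g) = Add(2, Mul(Rational(-8, 5), Pow(g, 3))) (Function('W')(g) = Add(2, Mul(-1, Mul(Mul(Rational(8, 5), g), Pow(g, 2)))) = Add(2, Mul(-1, Mul(Rational(8, 5), Pow(g, 3)))) = Add(2, Mul(Rational(-8, 5), Pow(g, 3))))
Z = Rational(-5822, 5) (Z = Add(2, Mul(Rational(-8, 5), Pow(9, 3))) = Add(2, Mul(Rational(-8, 5), 729)) = Add(2, Rational(-5832, 5)) = Rational(-5822, 5) ≈ -1164.4)
Mul(-31959, Pow(Add(s, Mul(Z, -22)), -1)) = Mul(-31959, Pow(Add(67, Mul(Rational(-5822, 5), -22)), -1)) = Mul(-31959, Pow(Add(67, Rational(128084, 5)), -1)) = Mul(-31959, Pow(Rational(128419, 5), -1)) = Mul(-31959, Rational(5, 128419)) = Rational(-3015, 2423)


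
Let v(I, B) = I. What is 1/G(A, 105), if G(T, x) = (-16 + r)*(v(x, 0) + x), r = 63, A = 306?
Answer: 1/9870 ≈ 0.00010132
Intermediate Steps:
G(T, x) = 94*x (G(T, x) = (-16 + 63)*(x + x) = 47*(2*x) = 94*x)
1/G(A, 105) = 1/(94*105) = 1/9870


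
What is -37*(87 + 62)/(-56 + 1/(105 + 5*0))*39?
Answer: 22575735/5879 ≈ 3840.1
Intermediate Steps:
-37*(87 + 62)/(-56 + 1/(105 + 5*0))*39 = -5513/(-56 + 1/(105 + 0))*39 = -5513/(-56 + 1/105)*39 = -5513/(-5879/105)*39 = -5513*(-105)/5879*39 = -37*(-15645/5879)*39 = (578865/5879)*39 = 22575735/5879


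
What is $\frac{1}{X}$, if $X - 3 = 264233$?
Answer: $\frac{1}{264236} \approx 3.7845 \cdot 10^{-6}$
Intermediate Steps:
$X = 264236$ ($X = 3 + 264233 = 264236$)
$\frac{1}{X} = \frac{1}{264236}$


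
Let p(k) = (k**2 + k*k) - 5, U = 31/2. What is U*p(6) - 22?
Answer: 2033/2 ≈ 1016.5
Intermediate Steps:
U = 31/2 (U = 31*(1/2) = 31/2 ≈ 15.500)
p(k) = -5 + 2*k**2 (p(k) = (k**2 + k**2) - 5 = 2*k**2 - 5 = -5 + 2*k**2)
U*p(6) - 22 = 31*(-5 + 2*6**2)/2 - 22 = 31*(-5 + 2*36)/2 - 22 = 31*(-5 + 72)/2 - 22 = (31/2)*67 - 22 = 2077/2 - 22 = 2033/2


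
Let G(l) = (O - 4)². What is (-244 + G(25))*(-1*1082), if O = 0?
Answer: 246696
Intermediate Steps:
G(l) = 16 (G(l) = (0 - 4)² = (-4)² = 16)
(-244 + G(25))*(-1*1082) = (-244 + 16)*(-1*1082) = -228*(-1082) = 246696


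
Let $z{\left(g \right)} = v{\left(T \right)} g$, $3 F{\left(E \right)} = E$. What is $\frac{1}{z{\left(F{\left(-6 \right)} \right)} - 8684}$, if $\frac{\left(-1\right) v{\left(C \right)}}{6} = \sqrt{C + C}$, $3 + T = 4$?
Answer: $- \frac{2171}{18852892} - \frac{3 \sqrt{2}}{18852892} \approx -0.00011538$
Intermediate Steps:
$T = 1$ ($T = -3 + 4 = 1$)
$v{\left(C \right)} = - 6 \sqrt{2} \sqrt{C}$ ($v{\left(C \right)} = - 6 \sqrt{C + C} = - 6 \sqrt{2 C} = - 6 \sqrt{2} \sqrt{C}$)
$F{\left(E \right)} = \frac{E}{3}$
$z{\left(g \right)} = - 6 g \sqrt{2}$ ($z{\left(g \right)} = - 6 \sqrt{2} \sqrt{1} g = \left(-6\right) \sqrt{2} \cdot 1 g = - 6 \sqrt{2} g = - 6 g \sqrt{2}$)
$\frac{1}{z{\left(F{\left(-6 \right)} \right)} - 8684} = \frac{1}{- 6 \cdot \frac{1}{3} \left(-6\right) \sqrt{2} - 8684} = \frac{1}{\left(-6\right) \left(-2\right) \sqrt{2} - 8684} = \frac{1}{12 \sqrt{2} - 8684} = \frac{1}{-8684 + 12 \sqrt{2}}$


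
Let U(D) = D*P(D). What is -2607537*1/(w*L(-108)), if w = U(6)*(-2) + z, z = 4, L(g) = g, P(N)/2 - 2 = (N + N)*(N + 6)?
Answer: -869179/126000 ≈ -6.8982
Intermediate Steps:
P(N) = 4 + 4*N*(6 + N) (P(N) = 4 + 2*((N + N)*(N + 6)) = 4 + 2*((2*N)*(6 + N)) = 4 + 2*(2*N*(6 + N)) = 4 + 4*N*(6 + N))
U(D) = D*(4 + 4*D**2 + 24*D)
w = -3500 (w = (4*6*(1 + 6**2 + 6*6))*(-2) + 4 = (4*6*(1 + 36 + 36))*(-2) + 4 = (4*6*73)*(-2) + 4 = 1752*(-2) + 4 = -3504 + 4 = -3500)
-2607537*1/(w*L(-108)) = -2607537/((-3500*(-108))) = -2607537/378000 = -2607537*1/378000 = -869179/126000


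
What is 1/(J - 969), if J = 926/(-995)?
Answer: -995/965081 ≈ -0.0010310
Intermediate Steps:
J = -926/995 (J = 926*(-1/995) = -926/995 ≈ -0.93065)
1/(J - 969) = 1/(-926/995 - 969) = 1/(-965081/995) = -995/965081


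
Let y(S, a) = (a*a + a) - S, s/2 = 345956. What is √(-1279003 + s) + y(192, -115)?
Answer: 12918 + I*√587091 ≈ 12918.0 + 766.22*I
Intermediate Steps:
s = 691912 (s = 2*345956 = 691912)
y(S, a) = a + a² - S (y(S, a) = (a² + a) - S = (a + a²) - S = a + a² - S)
√(-1279003 + s) + y(192, -115) = √(-1279003 + 691912) + (-115 + (-115)² - 1*192) = √(-587091) + (-115 + 13225 - 192) = I*√587091 + 12918 = 12918 + I*√587091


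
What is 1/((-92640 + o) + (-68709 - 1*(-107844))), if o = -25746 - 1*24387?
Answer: -1/103638 ≈ -9.6490e-6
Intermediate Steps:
o = -50133 (o = -25746 - 24387 = -50133)
1/((-92640 + o) + (-68709 - 1*(-107844))) = 1/((-92640 - 50133) + (-68709 - 1*(-107844))) = 1/(-142773 + (-68709 + 107844)) = 1/(-142773 + 39135) = 1/(-103638) = -1/103638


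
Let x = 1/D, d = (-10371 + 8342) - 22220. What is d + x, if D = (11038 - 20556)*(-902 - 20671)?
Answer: -4979091157685/205331814 ≈ -24249.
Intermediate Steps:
d = -24249 (d = -2029 - 22220 = -24249)
D = 205331814 (D = -9518*(-21573) = 205331814)
x = 1/205331814 ≈ 4.8702e-9
d + x = -24249 + 1/205331814 = -4979091157685/205331814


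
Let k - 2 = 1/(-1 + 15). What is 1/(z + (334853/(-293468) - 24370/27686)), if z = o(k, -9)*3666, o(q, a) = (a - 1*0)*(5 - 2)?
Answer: -4062477524/402120361558227 ≈ -1.0103e-5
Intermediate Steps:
k = 29/14 (k = 2 + 1/(-1 + 15) = 2 + 1/14 = 29/14 ≈ 2.0714)
o(q, a) = 3*a (o(q, a) = (a + 0)*3 = a*3 = 3*a)
z = -98982 (z = (3*(-9))*3666 = -27*3666 = -98982)
1/(z + (334853/(-293468) - 24370/27686)) = 1/(-98982 + (334853/(-293468) - 24370/27686)) = 1/(-98982 + (334853*(-1/293468) - 24370*1/27686)) = 1/(-98982 + (-334853/293468 - 12185/13843)) = 1/(-98982 - 8211277659/4062477524) = 1/(-402120361558227/4062477524) = -4062477524/402120361558227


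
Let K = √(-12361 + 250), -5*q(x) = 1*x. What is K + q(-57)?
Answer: 57/5 + I*√12111 ≈ 11.4 + 110.05*I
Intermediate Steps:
q(x) = -x/5
K = I*√12111 (K = √(-12111) = I*√12111 ≈ 110.05*I)
K + q(-57) = I*√12111 - ⅕*(-57) = I*√12111 + 57/5 = 57/5 + I*√12111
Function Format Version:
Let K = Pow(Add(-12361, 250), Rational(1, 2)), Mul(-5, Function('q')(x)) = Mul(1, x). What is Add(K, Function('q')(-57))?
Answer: Add(Rational(57, 5), Mul(I, Pow(12111, Rational(1, 2)))) ≈ Add(11.400, Mul(110.05, I))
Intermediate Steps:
Function('q')(x) = Mul(Rational(-1, 5), x) (Function('q')(x) = Mul(Rational(-1, 5), Mul(1, x)) = Mul(Rational(-1, 5), x))
K = Mul(I, Pow(12111, Rational(1, 2))) (K = Pow(-12111, Rational(1, 2)) = Mul(I, Pow(12111, Rational(1, 2))) ≈ Mul(110.05, I))
Add(K, Function('q')(-57)) = Add(Mul(I, Pow(12111, Rational(1, 2))), Mul(Rational(-1, 5), -57)) = Add(Mul(I, Pow(12111, Rational(1, 2))), Rational(57, 5)) = Add(Rational(57, 5), Mul(I, Pow(12111, Rational(1, 2))))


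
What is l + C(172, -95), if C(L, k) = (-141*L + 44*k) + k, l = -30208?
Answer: -58735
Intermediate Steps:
C(L, k) = -141*L + 45*k
l + C(172, -95) = -30208 + (-141*172 + 45*(-95)) = -30208 + (-24252 - 4275) = -30208 - 28527 = -58735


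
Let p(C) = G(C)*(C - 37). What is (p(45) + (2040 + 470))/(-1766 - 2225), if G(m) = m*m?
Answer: -18710/3991 ≈ -4.6880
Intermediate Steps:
G(m) = m²
p(C) = C²*(-37 + C) (p(C) = C²*(C - 37) = C²*(-37 + C))
(p(45) + (2040 + 470))/(-1766 - 2225) = (45²*(-37 + 45) + (2040 + 470))/(-1766 - 2225) = (2025*8 + 2510)/(-3991) = (16200 + 2510)*(-1/3991) = 18710*(-1/3991) = -18710/3991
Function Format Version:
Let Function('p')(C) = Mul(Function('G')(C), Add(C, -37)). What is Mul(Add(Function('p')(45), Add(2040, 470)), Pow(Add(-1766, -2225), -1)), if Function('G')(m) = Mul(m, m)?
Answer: Rational(-18710, 3991) ≈ -4.6880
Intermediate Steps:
Function('G')(m) = Pow(m, 2)
Function('p')(C) = Mul(Pow(C, 2), Add(-37, C)) (Function('p')(C) = Mul(Pow(C, 2), Add(C, -37)) = Mul(Pow(C, 2), Add(-37, C)))
Mul(Add(Function('p')(45), Add(2040, 470)), Pow(Add(-1766, -2225), -1)) = Mul(Add(Mul(Pow(45, 2), Add(-37, 45)), Add(2040, 470)), Pow(Add(-1766, -2225), -1)) = Mul(Add(Mul(2025, 8), 2510), Pow(-3991, -1)) = Mul(Add(16200, 2510), Rational(-1, 3991)) = Mul(18710, Rational(-1, 3991)) = Rational(-18710, 3991)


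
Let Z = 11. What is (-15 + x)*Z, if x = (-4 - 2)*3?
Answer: -363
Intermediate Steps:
x = -18 (x = -6*3 = -18)
(-15 + x)*Z = (-15 - 18)*11 = -33*11 = -363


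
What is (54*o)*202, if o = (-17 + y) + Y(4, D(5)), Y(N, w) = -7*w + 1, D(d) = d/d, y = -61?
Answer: -916272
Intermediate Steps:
D(d) = 1
Y(N, w) = 1 - 7*w
o = -84 (o = (-17 - 61) + (1 - 7*1) = -78 + (1 - 7) = -78 - 6 = -84)
(54*o)*202 = (54*(-84))*202 = -4536*202 = -916272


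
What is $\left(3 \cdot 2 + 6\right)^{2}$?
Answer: $144$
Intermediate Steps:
$\left(3 \cdot 2 + 6\right)^{2} = \left(6 + 6\right)^{2} = 12^{2} = 144$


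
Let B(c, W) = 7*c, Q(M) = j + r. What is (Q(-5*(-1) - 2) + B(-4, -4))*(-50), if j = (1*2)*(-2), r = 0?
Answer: 1600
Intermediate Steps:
j = -4 (j = 2*(-2) = -4)
Q(M) = -4 (Q(M) = -4 + 0 = -4)
(Q(-5*(-1) - 2) + B(-4, -4))*(-50) = (-4 + 7*(-4))*(-50) = (-4 - 28)*(-50) = -32*(-50) = 1600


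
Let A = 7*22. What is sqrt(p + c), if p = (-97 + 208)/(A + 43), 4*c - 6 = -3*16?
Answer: 3*I*sqrt(171390)/394 ≈ 3.1522*I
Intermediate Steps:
c = -21/2 (c = 3/2 + (-3*16)/4 = 3/2 + (1/4)*(-48) = 3/2 - 12 = -21/2 ≈ -10.500)
A = 154
p = 111/197 (p = (-97 + 208)/(154 + 43) = 111/197 ≈ 0.56345)
sqrt(p + c) = sqrt(111/197 - 21/2) = sqrt(-3915/394) = 3*I*sqrt(171390)/394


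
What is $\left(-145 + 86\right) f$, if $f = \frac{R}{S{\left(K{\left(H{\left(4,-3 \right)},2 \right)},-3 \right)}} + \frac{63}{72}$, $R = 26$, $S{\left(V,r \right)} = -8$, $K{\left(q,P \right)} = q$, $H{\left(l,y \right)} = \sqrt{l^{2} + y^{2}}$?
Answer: $\frac{1121}{8} \approx 140.13$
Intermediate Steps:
$f = - \frac{19}{8}$ ($f = \frac{26}{-8} + \frac{63}{72} = 26 \left(- \frac{1}{8}\right) + 63 \cdot \frac{1}{72} = - \frac{13}{4} + \frac{7}{8} = - \frac{19}{8} \approx -2.375$)
$\left(-145 + 86\right) f = \left(-145 + 86\right) \left(- \frac{19}{8}\right) = \left(-59\right) \left(- \frac{19}{8}\right) = \frac{1121}{8}$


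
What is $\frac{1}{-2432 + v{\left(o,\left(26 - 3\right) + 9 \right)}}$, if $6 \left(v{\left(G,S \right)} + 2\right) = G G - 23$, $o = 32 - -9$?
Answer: $- \frac{3}{6473} \approx -0.00046346$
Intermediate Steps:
$o = 41$ ($o = 32 + 9 = 41$)
$v{\left(G,S \right)} = - \frac{35}{6} + \frac{G^{2}}{6}$ ($v{\left(G,S \right)} = -2 + \frac{G G - 23}{6} = -2 + \frac{G^{2} - 23}{6} = -2 + \frac{-23 + G^{2}}{6} = -2 + \left(- \frac{23}{6} + \frac{G^{2}}{6}\right) = - \frac{35}{6} + \frac{G^{2}}{6}$)
$\frac{1}{-2432 + v{\left(o,\left(26 - 3\right) + 9 \right)}} = \frac{1}{-2432 - \left(\frac{35}{6} - \frac{41^{2}}{6}\right)} = \frac{1}{-2432 + \left(- \frac{35}{6} + \frac{1}{6} \cdot 1681\right)} = \frac{1}{-2432 + \left(- \frac{35}{6} + \frac{1681}{6}\right)} = \frac{1}{-2432 + \frac{823}{3}} = \frac{1}{- \frac{6473}{3}} = - \frac{3}{6473}$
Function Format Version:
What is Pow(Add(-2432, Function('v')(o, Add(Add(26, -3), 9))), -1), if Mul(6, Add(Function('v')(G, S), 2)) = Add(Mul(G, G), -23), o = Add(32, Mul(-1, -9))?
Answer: Rational(-3, 6473) ≈ -0.00046346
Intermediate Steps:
o = 41 (o = Add(32, 9) = 41)
Function('v')(G, S) = Add(Rational(-35, 6), Mul(Rational(1, 6), Pow(G, 2))) (Function('v')(G, S) = Add(-2, Mul(Rational(1, 6), Add(Mul(G, G), -23))) = Add(-2, Mul(Rational(1, 6), Add(Pow(G, 2), -23))) = Add(-2, Mul(Rational(1, 6), Add(-23, Pow(G, 2)))) = Add(-2, Add(Rational(-23, 6), Mul(Rational(1, 6), Pow(G, 2)))) = Add(Rational(-35, 6), Mul(Rational(1, 6), Pow(G, 2))))
Pow(Add(-2432, Function('v')(o, Add(Add(26, -3), 9))), -1) = Pow(Add(-2432, Add(Rational(-35, 6), Mul(Rational(1, 6), Pow(41, 2)))), -1) = Pow(Add(-2432, Add(Rational(-35, 6), Mul(Rational(1, 6), 1681))), -1) = Pow(Add(-2432, Add(Rational(-35, 6), Rational(1681, 6))), -1) = Pow(Add(-2432, Rational(823, 3)), -1) = Pow(Rational(-6473, 3), -1) = Rational(-3, 6473)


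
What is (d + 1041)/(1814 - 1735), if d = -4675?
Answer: -46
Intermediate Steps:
(d + 1041)/(1814 - 1735) = (-4675 + 1041)/(1814 - 1735) = -3634/79 = -3634*1/79 = -46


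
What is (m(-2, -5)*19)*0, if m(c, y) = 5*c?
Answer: 0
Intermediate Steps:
(m(-2, -5)*19)*0 = ((5*(-2))*19)*0 = -10*19*0 = -190*0 = 0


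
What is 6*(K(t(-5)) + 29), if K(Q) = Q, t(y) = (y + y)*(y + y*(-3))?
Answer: -426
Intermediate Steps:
t(y) = -4*y**2 (t(y) = (2*y)*(y - 3*y) = (2*y)*(-2*y) = -4*y**2)
6*(K(t(-5)) + 29) = 6*(-4*(-5)**2 + 29) = 6*(-4*25 + 29) = 6*(-100 + 29) = 6*(-71) = -426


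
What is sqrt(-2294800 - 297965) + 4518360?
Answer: 4518360 + 3*I*sqrt(288085) ≈ 4.5184e+6 + 1610.2*I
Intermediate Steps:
sqrt(-2294800 - 297965) + 4518360 = sqrt(-2592765) + 4518360 = 3*I*sqrt(288085) + 4518360 = 4518360 + 3*I*sqrt(288085)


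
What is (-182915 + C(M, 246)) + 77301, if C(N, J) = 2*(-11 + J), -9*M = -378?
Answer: -105144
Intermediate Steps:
M = 42 (M = -⅑*(-378) = 42)
C(N, J) = -22 + 2*J
(-182915 + C(M, 246)) + 77301 = (-182915 + (-22 + 2*246)) + 77301 = (-182915 + (-22 + 492)) + 77301 = (-182915 + 470) + 77301 = -182445 + 77301 = -105144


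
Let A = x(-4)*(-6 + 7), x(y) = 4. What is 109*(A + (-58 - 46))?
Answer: -10900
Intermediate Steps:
A = 4 (A = 4*(-6 + 7) = 4*1 = 4)
109*(A + (-58 - 46)) = 109*(4 + (-58 - 46)) = 109*(4 - 104) = 109*(-100) = -10900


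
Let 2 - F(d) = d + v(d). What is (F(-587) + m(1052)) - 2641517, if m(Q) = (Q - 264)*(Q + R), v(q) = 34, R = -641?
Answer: -2317094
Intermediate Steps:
m(Q) = (-641 + Q)*(-264 + Q) (m(Q) = (Q - 264)*(Q - 641) = (-264 + Q)*(-641 + Q) = (-641 + Q)*(-264 + Q))
F(d) = -32 - d (F(d) = 2 - (d + 34) = 2 - (34 + d) = 2 + (-34 - d) = -32 - d)
(F(-587) + m(1052)) - 2641517 = ((-32 - 1*(-587)) + (169224 + 1052**2 - 905*1052)) - 2641517 = ((-32 + 587) + (169224 + 1106704 - 952060)) - 2641517 = (555 + 323868) - 2641517 = 324423 - 2641517 = -2317094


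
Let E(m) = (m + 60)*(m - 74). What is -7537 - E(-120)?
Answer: -19177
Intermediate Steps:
E(m) = (-74 + m)*(60 + m) (E(m) = (60 + m)*(-74 + m) = (-74 + m)*(60 + m))
-7537 - E(-120) = -7537 - (-4440 + (-120)² - 14*(-120)) = -7537 - (-4440 + 14400 + 1680) = -7537 - 1*11640 = -7537 - 11640 = -19177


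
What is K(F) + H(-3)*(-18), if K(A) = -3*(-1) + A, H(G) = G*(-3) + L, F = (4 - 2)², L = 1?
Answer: -173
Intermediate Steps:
F = 4 (F = 2² = 4)
H(G) = 1 - 3*G (H(G) = G*(-3) + 1 = -3*G + 1 = 1 - 3*G)
K(A) = 3 + A
K(F) + H(-3)*(-18) = (3 + 4) + (1 - 3*(-3))*(-18) = 7 + (1 + 9)*(-18) = 7 + 10*(-18) = 7 - 180 = -173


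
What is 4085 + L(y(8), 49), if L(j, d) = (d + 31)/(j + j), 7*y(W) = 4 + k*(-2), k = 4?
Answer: 4015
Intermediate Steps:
y(W) = -4/7 (y(W) = (4 + 4*(-2))/7 = (4 - 8)/7 = (⅐)*(-4) = -4/7)
L(j, d) = (31 + d)/(2*j) (L(j, d) = (31 + d)/((2*j)) = (31 + d)*(1/(2*j)) = (31 + d)/(2*j))
4085 + L(y(8), 49) = 4085 + (31 + 49)/(2*(-4/7)) = 4085 + (½)*(-7/4)*80 = 4085 - 70 = 4015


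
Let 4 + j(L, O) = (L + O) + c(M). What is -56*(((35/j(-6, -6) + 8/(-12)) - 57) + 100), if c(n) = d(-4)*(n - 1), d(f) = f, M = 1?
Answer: -13489/6 ≈ -2248.2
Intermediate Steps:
c(n) = 4 - 4*n (c(n) = -4*(n - 1) = -4*(-1 + n) = 4 - 4*n)
j(L, O) = -4 + L + O (j(L, O) = -4 + ((L + O) + (4 - 4*1)) = -4 + ((L + O) + (4 - 4)) = -4 + ((L + O) + 0) = -4 + (L + O) = -4 + L + O)
-56*(((35/j(-6, -6) + 8/(-12)) - 57) + 100) = -56*(((35/(-4 - 6 - 6) + 8/(-12)) - 57) + 100) = -56*(((35/(-16) + 8*(-1/12)) - 57) + 100) = -56*(((35*(-1/16) - ⅔) - 57) + 100) = -56*(((-35/16 - ⅔) - 57) + 100) = -56*((-137/48 - 57) + 100) = -56*(-2873/48 + 100) = -56*1927/48 = -13489/6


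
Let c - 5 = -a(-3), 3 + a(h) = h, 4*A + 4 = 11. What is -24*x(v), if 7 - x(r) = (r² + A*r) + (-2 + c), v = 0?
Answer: 48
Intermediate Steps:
A = 7/4 (A = -1 + (¼)*11 = -1 + 11/4 = 7/4 ≈ 1.7500)
a(h) = -3 + h
c = 11 (c = 5 - (-3 - 3) = 5 - 1*(-6) = 5 + 6 = 11)
x(r) = -2 - r² - 7*r/4 (x(r) = 7 - ((r² + 7*r/4) + (-2 + 11)) = 7 - ((r² + 7*r/4) + 9) = 7 - (9 + r² + 7*r/4) = 7 + (-9 - r² - 7*r/4) = -2 - r² - 7*r/4)
-24*x(v) = -24*(-2 - 1*0² - 7/4*0) = -24*(-2 - 1*0 + 0) = -24*(-2 + 0 + 0) = -24*(-2) = 48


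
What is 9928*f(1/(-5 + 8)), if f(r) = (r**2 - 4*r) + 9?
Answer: 694960/9 ≈ 77218.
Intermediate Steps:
f(r) = 9 + r**2 - 4*r
9928*f(1/(-5 + 8)) = 9928*(9 + (1/(-5 + 8))**2 - 4/(-5 + 8)) = 9928*(9 + (1/3)**2 - 4/3) = 9928*(9 + (1/3)**2 - 4*1/3) = 9928*(9 + 1/9 - 4/3) = 9928*(70/9) = 694960/9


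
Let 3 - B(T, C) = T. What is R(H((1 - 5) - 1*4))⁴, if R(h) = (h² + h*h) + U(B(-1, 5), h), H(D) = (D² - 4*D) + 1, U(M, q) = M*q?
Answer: 136065398554830096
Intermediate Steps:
B(T, C) = 3 - T
H(D) = 1 + D² - 4*D
R(h) = 2*h² + 4*h (R(h) = (h² + h*h) + (3 - 1*(-1))*h = (h² + h²) + (3 + 1)*h = 2*h² + 4*h)
R(H((1 - 5) - 1*4))⁴ = (2*(1 + ((1 - 5) - 1*4)² - 4*((1 - 5) - 1*4))*(2 + (1 + ((1 - 5) - 1*4)² - 4*((1 - 5) - 1*4))))⁴ = (2*(1 + (-4 - 4)² - 4*(-4 - 4))*(2 + (1 + (-4 - 4)² - 4*(-4 - 4))))⁴ = (2*(1 + (-8)² - 4*(-8))*(2 + (1 + (-8)² - 4*(-8))))⁴ = (2*(1 + 64 + 32)*(2 + (1 + 64 + 32)))⁴ = (2*97*(2 + 97))⁴ = (2*97*99)⁴ = 19206⁴ = 136065398554830096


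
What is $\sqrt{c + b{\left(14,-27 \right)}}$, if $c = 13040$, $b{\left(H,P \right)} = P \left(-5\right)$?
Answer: $5 \sqrt{527} \approx 114.78$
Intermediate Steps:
$b{\left(H,P \right)} = - 5 P$
$\sqrt{c + b{\left(14,-27 \right)}} = \sqrt{13040 - -135} = \sqrt{13040 + 135} = \sqrt{13175} = 5 \sqrt{527}$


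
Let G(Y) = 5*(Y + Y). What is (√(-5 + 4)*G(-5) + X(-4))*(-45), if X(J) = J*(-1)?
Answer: -180 + 2250*I ≈ -180.0 + 2250.0*I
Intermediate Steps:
X(J) = -J
G(Y) = 10*Y (G(Y) = 5*(2*Y) = 10*Y)
(√(-5 + 4)*G(-5) + X(-4))*(-45) = (√(-5 + 4)*(10*(-5)) - 1*(-4))*(-45) = (√(-1)*(-50) + 4)*(-45) = (I*(-50) + 4)*(-45) = (-50*I + 4)*(-45) = (4 - 50*I)*(-45) = -180 + 2250*I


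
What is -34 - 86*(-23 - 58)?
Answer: 6932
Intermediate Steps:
-34 - 86*(-23 - 58) = -34 - 86*(-81) = -34 + 6966 = 6932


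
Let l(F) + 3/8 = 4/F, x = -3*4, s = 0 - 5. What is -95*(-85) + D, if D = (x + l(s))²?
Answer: 13197729/1600 ≈ 8248.6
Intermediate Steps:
s = -5
x = -12
l(F) = -3/8 + 4/F
D = 277729/1600 (D = (-12 + (-3/8 + 4/(-5)))² = (-12 + (-3/8 + 4*(-⅕)))² = (-12 + (-3/8 - ⅘))² = (-12 - 47/40)² = (-527/40)² = 277729/1600 ≈ 173.58)
-95*(-85) + D = -95*(-85) + 277729/1600 = 8075 + 277729/1600 = 13197729/1600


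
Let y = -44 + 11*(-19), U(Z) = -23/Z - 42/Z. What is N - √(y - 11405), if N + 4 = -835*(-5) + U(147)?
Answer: 613072/147 - I*√11658 ≈ 4170.6 - 107.97*I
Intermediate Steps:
U(Z) = -65/Z
y = -253 (y = -44 - 209 = -253)
N = 613072/147 (N = -4 + (-835*(-5) - 65/147) = -4 + (-167*(-25) - 65*1/147) = -4 + (4175 - 65/147) = -4 + 613660/147 = 613072/147 ≈ 4170.6)
N - √(y - 11405) = 613072/147 - √(-253 - 11405) = 613072/147 - √(-11658) = 613072/147 - I*√11658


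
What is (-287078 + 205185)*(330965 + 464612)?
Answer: -65152187261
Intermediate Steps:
(-287078 + 205185)*(330965 + 464612) = -81893*795577 = -65152187261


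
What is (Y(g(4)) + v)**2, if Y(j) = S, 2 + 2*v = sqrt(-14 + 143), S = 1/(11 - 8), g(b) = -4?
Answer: 1177/36 - 2*sqrt(129)/3 ≈ 25.123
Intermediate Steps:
S = 1/3 ≈ 0.33333
v = -1 + sqrt(129)/2 (v = -1 + sqrt(-14 + 143)/2 = -1 + sqrt(129)/2 ≈ 4.6789)
Y(j) = 1/3
(Y(g(4)) + v)**2 = (1/3 + (-1 + sqrt(129)/2))**2 = (-2/3 + sqrt(129)/2)**2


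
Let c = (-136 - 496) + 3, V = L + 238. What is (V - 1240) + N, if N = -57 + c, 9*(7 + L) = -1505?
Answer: -16760/9 ≈ -1862.2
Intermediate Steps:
L = -1568/9 (L = -7 + (⅑)*(-1505) = -7 - 1505/9 = -1568/9 ≈ -174.22)
V = 574/9 (V = -1568/9 + 238 = 574/9 ≈ 63.778)
c = -629 (c = -632 + 3 = -629)
N = -686 (N = -57 - 629 = -686)
(V - 1240) + N = (574/9 - 1240) - 686 = -10586/9 - 686 = -16760/9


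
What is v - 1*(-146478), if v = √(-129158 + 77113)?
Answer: 146478 + I*√52045 ≈ 1.4648e+5 + 228.13*I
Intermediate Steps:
v = I*√52045 (v = √(-52045) = I*√52045 ≈ 228.13*I)
v - 1*(-146478) = I*√52045 - 1*(-146478) = I*√52045 + 146478 = 146478 + I*√52045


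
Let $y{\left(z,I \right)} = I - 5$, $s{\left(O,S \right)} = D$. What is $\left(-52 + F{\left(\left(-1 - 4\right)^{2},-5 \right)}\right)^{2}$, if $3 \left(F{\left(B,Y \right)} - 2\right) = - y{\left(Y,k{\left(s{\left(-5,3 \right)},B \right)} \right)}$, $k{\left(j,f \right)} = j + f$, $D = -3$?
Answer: $\frac{27889}{9} \approx 3098.8$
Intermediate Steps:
$s{\left(O,S \right)} = -3$
$k{\left(j,f \right)} = f + j$
$y{\left(z,I \right)} = -5 + I$ ($y{\left(z,I \right)} = I - 5 = -5 + I$)
$F{\left(B,Y \right)} = \frac{14}{3} - \frac{B}{3}$ ($F{\left(B,Y \right)} = 2 + \frac{\left(-1\right) \left(-5 + \left(B - 3\right)\right)}{3} = 2 + \frac{\left(-1\right) \left(-5 + \left(-3 + B\right)\right)}{3} = 2 + \frac{\left(-1\right) \left(-8 + B\right)}{3} = 2 + \frac{8 - B}{3} = 2 - \left(- \frac{8}{3} + \frac{B}{3}\right) = \frac{14}{3} - \frac{B}{3}$)
$\left(-52 + F{\left(\left(-1 - 4\right)^{2},-5 \right)}\right)^{2} = \left(-52 + \left(\frac{14}{3} - \frac{\left(-1 - 4\right)^{2}}{3}\right)\right)^{2} = \left(-52 + \left(\frac{14}{3} - \frac{\left(-5\right)^{2}}{3}\right)\right)^{2} = \left(-52 + \left(\frac{14}{3} - \frac{25}{3}\right)\right)^{2} = \left(-52 - \frac{11}{3}\right)^{2} = \left(- \frac{167}{3}\right)^{2} = \frac{27889}{9}$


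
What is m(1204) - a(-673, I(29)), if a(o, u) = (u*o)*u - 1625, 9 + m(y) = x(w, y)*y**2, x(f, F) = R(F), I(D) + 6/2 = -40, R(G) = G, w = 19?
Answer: 1746583657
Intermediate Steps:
I(D) = -43 (I(D) = -3 - 40 = -43)
x(f, F) = F
m(y) = -9 + y**3 (m(y) = -9 + y*y**2 = -9 + y**3)
a(o, u) = -1625 + o*u**2 (a(o, u) = (o*u)*u - 1625 = o*u**2 - 1625 = -1625 + o*u**2)
m(1204) - a(-673, I(29)) = (-9 + 1204**3) - (-1625 - 673*(-43)**2) = (-9 + 1745337664) - (-1625 - 673*1849) = 1745337655 - (-1625 - 1244377) = 1745337655 - 1*(-1246002) = 1745337655 + 1246002 = 1746583657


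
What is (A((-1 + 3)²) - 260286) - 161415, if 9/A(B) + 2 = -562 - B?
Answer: -239526177/568 ≈ -4.2170e+5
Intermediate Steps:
A(B) = 9/(-564 - B) (A(B) = 9/(-2 + (-562 - B)) = 9/(-564 - B))
(A((-1 + 3)²) - 260286) - 161415 = (-9/(564 + (-1 + 3)²) - 260286) - 161415 = (-9/(564 + 2²) - 260286) - 161415 = (-9/(564 + 4) - 260286) - 161415 = (-9/568 - 260286) - 161415 = -147842457/568 - 161415 = -239526177/568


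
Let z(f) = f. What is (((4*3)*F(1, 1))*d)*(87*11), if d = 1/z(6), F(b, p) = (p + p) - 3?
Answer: -1914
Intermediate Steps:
F(b, p) = -3 + 2*p (F(b, p) = 2*p - 3 = -3 + 2*p)
d = ⅙ (d = 1/6 = ⅙ ≈ 0.16667)
(((4*3)*F(1, 1))*d)*(87*11) = (((4*3)*(-3 + 2*1))*(⅙))*(87*11) = ((12*(-3 + 2))*(⅙))*957 = ((12*(-1))*(⅙))*957 = -12*⅙*957 = -2*957 = -1914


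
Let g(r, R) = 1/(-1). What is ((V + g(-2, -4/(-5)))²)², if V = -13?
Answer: 38416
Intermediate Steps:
g(r, R) = -1 (g(r, R) = 1*(-1) = -1)
((V + g(-2, -4/(-5)))²)² = ((-13 - 1)²)² = ((-14)²)² = 196² = 38416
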